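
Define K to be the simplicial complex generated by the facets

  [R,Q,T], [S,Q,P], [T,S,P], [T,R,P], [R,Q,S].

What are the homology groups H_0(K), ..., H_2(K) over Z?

Take the total order P < Q < R < S < T on the vertex set. Then K (dimension 2) consists of the simplices:

  0-simplices (5): P, Q, R, S, T
  1-simplices (10): PQ, PR, PS, PT, QR, QS, QT, RS, RT, ST
  2-simplices (5): PQS, PRT, PST, QRS, QRT

giving chain groups C_0 ≅ Z^5, C_1 ≅ Z^10, C_2 ≅ Z^5.

The boundary map ∂_1: C_1 → C_0 maps an edge to its endpoints' difference, ∂[p,q] = q − p. For instance
  ∂RT = T − R.
As a 5×10 matrix over Z this has rank 4, with invariant factors (1,1,1,1).

Boundary ∂_2: C_2 → C_1 sends each 2-simplex [p,q,r] to [q,r] − [p,r] + [p,q]. For instance
  ∂PRT = RT − PT + PR,
  ∂QRT = RT − QT + QR.
The 10×5 boundary matrix has rank 5 and Smith normal form diag(1,1,1,1,1).

From H_k ≅ ker(∂_k) / im(∂_{k+1}) we obtain:

  H_0: rank C_0 − rank ∂_1 = 5 − 4 = 1, and the invariant factors of ∂_1 are all 1, so H_0 ≅ Z.
  H_1: rank ker ∂_1 − rank ∂_2 = (10 − 4) − 5 = 1, and the invariant factors of ∂_2 are all 1, so H_1 ≅ Z.
  H_2: rank ker ∂_2 − rank ∂_3 = (5 − 5) − 0 = 0, and there is no ∂_3, so H_2 ≅ 0.

As a check, the Euler characteristic is 5 − 10 + 5 = 0, which agrees with 1 − 1 + 0 = 0.
(K is a triangulation of the Möbius band.)

H_0 ≅ Z,  H_1 ≅ Z,  H_2 = 0.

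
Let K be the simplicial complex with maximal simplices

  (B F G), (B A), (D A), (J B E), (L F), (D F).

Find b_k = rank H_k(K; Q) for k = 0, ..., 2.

b_0 = 1, b_1 = 1, b_2 = 0.

We work with the vertex ordering A < B < D < E < F < G < J < L. The simplices of K, each written with vertices in increasing order, are:

  0-simplices (8): A, B, D, E, F, G, J, L
  1-simplices (10): AB, AD, BE, BF, BG, BJ, DF, EJ, FG, FL
  2-simplices (2): BEJ, BFG

Hence C_0 ≅ Z^8, C_1 ≅ Z^10, C_2 ≅ Z^2.

∂_1: C_1 → C_0 is given by ∂[p,q] = [q] − [p]. For instance
  ∂BG = G − B.
The 8×10 boundary matrix has rank 7 and Smith normal form diag(1,1,1,1,1,1,1).

Boundary ∂_2: C_2 → C_1 maps a triangle to the signed sum of its edges. For instance
  ∂BFG = FG − BG + BF,
  ∂BEJ = EJ − BJ + BE.
This gives a 10×2 integer matrix of rank 2; reducing to Smith normal form yields diagonal entries (1,1).

From H_k ≅ ker(∂_k) / im(∂_{k+1}) we obtain:

  H_0: rank C_0 − rank ∂_1 = 8 − 7 = 1, and the invariant factors of ∂_1 are all 1, so H_0 ≅ Z.
  H_1: rank ker ∂_1 − rank ∂_2 = (10 − 7) − 2 = 1, and the invariant factors of ∂_2 are all 1, so H_1 ≅ Z.
  H_2: rank ker ∂_2 − rank ∂_3 = (2 − 2) − 0 = 0, and there is no ∂_3, so H_2 ≅ 0.

As a check, the Euler characteristic is 8 − 10 + 2 = 0, which agrees with 1 − 1 + 0 = 0.

Hence the Betti numbers are b_0 = 1, b_1 = 1, b_2 = 0.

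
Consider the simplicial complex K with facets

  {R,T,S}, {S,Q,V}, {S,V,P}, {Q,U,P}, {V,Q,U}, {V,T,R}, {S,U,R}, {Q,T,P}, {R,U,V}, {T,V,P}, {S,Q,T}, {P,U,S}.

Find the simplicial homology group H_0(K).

H_0 = Z.

Take the total order P < Q < R < S < T < U < V on the vertex set. Then K (dimension 2) consists of the simplices:

  0-simplices (7): P, Q, R, S, T, U, V
  1-simplices (18): PQ, PS, PT, PU, PV, QS, QT, QU, QV, RS, RT, RU, RV, ST, SU, SV, TV, UV
  2-simplices (12): PQT, PQU, PSU, PSV, PTV, QST, QSV, QUV, RST, RSU, RTV, RUV

Hence C_0 ≅ Z^7, C_1 ≅ Z^18, C_2 ≅ Z^12.

∂_1: C_1 → C_0 sends each edge [p,q] (with p < q) to q − p. For instance
  ∂TV = V − T.
The 7×18 boundary matrix has rank 6 and Smith normal form diag(1,1,1,1,1,1).

∂_2: C_2 → C_1 maps a triangle to the signed sum of its edges. For instance
  ∂RTV = TV − RV + RT,
  ∂PTV = TV − PV + PT.
The 18×12 boundary matrix has rank 12 and Smith normal form diag(1,1,1,1,1,1,1,1,1,1,1,2).

From H_k ≅ ker(∂_k) / im(∂_{k+1}) we obtain:

  H_0: rank C_0 − rank ∂_1 = 7 − 6 = 1, and the invariant factors of ∂_1 are all 1, so H_0 ≅ Z.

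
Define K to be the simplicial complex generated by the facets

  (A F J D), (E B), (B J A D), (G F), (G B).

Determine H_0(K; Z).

H_0 ≅ Z.

K has 7 vertices, 12 edges, 7 triangles, 2 3-simplices.
rank ∂_0 = 0, rank ∂_1 = 6 ⇒ b_0 = 7 − 0 − 6 = 1; all invariant factors of ∂_1 are 1 so no torsion. So H_0 = Z.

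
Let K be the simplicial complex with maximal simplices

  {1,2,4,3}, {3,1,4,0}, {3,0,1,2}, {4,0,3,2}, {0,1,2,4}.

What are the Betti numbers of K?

Fix the vertex order 0 < 1 < 2 < 3 < 4 and write every simplex with vertices in increasing order. Then dim K = 3 and the simplices of K are:

  0-simplices (5): [0], [1], [2], [3], [4]
  1-simplices (10): [0,1], [0,2], [0,3], [0,4], [1,2], [1,3], [1,4], [2,3], [2,4], [3,4]
  2-simplices (10): [0,1,2], [0,1,3], [0,1,4], [0,2,3], [0,2,4], [0,3,4], [1,2,3], [1,2,4], [1,3,4], [2,3,4]
  3-simplices (5): [0,1,2,3], [0,1,2,4], [0,1,3,4], [0,2,3,4], [1,2,3,4]

Hence C_0 ≅ Z^5, C_1 ≅ Z^10, C_2 ≅ Z^10, C_3 ≅ Z^5.

Boundary ∂_1: C_1 → C_0 maps an edge to its endpoints' difference, ∂[p,q] = q − p. For instance
  ∂[0,2] = [2] − [0].
The resulting 5×10 matrix has rank 4, and its Smith normal form has invariant factors (1,1,1,1).

∂_2: C_2 → C_1 acts by ∂[p,q,r] = [q,r] − [p,r] + [p,q]. For instance
  ∂[1,3,4] = [3,4] − [1,4] + [1,3],
  ∂[0,2,4] = [2,4] − [0,4] + [0,2].
This gives a 10×10 integer matrix of rank 6; reducing to Smith normal form yields diagonal entries (1,1,1,1,1,1).

The boundary map ∂_3: C_3 → C_2 sends each 3-simplex σ to the alternating sum Σ_i (−1)^i (σ with its i-th vertex removed). For instance
  ∂[0,2,3,4] = [2,3,4] − [0,3,4] + [0,2,4] − [0,2,3],
  ∂[0,1,2,3] = [1,2,3] − [0,2,3] + [0,1,3] − [0,1,2].
This gives a 10×5 integer matrix of rank 4; reducing to Smith normal form yields diagonal entries (1,1,1,1).

Computing H_k = (kernel of ∂_k) / (image of ∂_{k+1}):

  H_0: rank C_0 − rank ∂_1 = 5 − 4 = 1, and the invariant factors of ∂_1 are all 1, so H_0 ≅ Z.
  H_1: rank ker ∂_1 − rank ∂_2 = (10 − 4) − 6 = 0, and the invariant factors of ∂_2 are all 1, so H_1 ≅ 0.
  H_2: rank ker ∂_2 − rank ∂_3 = (10 − 6) − 4 = 0, and the invariant factors of ∂_3 are all 1, so H_2 ≅ 0.
  H_3: rank ker ∂_3 − rank ∂_4 = (5 − 4) − 0 = 1, and there is no ∂_4, so H_3 ≅ Z.

As a check, the Euler characteristic is 5 − 10 + 10 − 5 = 0, which agrees with 1 − 0 + 0 − 1 = 0.

Hence the Betti numbers are b_0 = 1, b_1 = 0, b_2 = 0, b_3 = 1.

b_0 = 1, b_1 = 0, b_2 = 0, b_3 = 1.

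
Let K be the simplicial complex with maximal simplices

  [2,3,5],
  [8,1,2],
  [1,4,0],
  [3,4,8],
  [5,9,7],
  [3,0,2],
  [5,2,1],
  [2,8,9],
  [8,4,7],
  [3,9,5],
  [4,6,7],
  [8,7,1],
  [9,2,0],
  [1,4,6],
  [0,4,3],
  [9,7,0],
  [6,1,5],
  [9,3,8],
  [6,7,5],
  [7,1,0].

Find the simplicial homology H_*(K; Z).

H_0 ≅ Z,  H_1 ≅ Z ⊕ Z/2,  H_2 = 0.

Order the vertices as 0 < 1 < 2 < 3 < 4 < 5 < 6 < 7 < 8 < 9. Listing each simplex with vertices in this order, K has dimension 2 with simplices:

  0-simplices (10): [0], [1], [2], [3], [4], [5], [6], [7], [8], [9]
  1-simplices (30): (30 of them)
  2-simplices (20): (20 of them)

Hence C_0 ≅ Z^10, C_1 ≅ Z^30, C_2 ≅ Z^20.

Boundary ∂_1: C_1 → C_0 sends each edge [p,q] (with p < q) to q − p. For instance
  ∂[1,4] = [4] − [1].
As a 10×30 matrix over Z this has rank 9, with invariant factors (1,1,1,1,1,1,1,1,1).

Boundary ∂_2: C_2 → C_1 sends each 2-simplex [p,q,r] to [q,r] − [p,r] + [p,q]. For instance
  ∂[0,7,9] = [7,9] − [0,9] + [0,7],
  ∂[3,4,8] = [4,8] − [3,8] + [3,4].
This gives a 30×20 integer matrix of rank 20; reducing to Smith normal form yields diagonal entries (1,1,1,1,1,1,1,1,1,1,1,1,1,1,1,1,1,1,1,2).

Computing H_k = (kernel of ∂_k) / (image of ∂_{k+1}):

  H_0: rank C_0 − rank ∂_1 = 10 − 9 = 1, and the invariant factors of ∂_1 are all 1, so H_0 = Z.
  H_1: rank ker ∂_1 − rank ∂_2 = (30 − 9) − 20 = 1, and ∂_2 has invariant factor 2 > 1, so H_1 = Z ⊕ Z/2.
  H_2: rank ker ∂_2 − rank ∂_3 = (20 − 20) − 0 = 0, and there is no ∂_3, so H_2 = 0.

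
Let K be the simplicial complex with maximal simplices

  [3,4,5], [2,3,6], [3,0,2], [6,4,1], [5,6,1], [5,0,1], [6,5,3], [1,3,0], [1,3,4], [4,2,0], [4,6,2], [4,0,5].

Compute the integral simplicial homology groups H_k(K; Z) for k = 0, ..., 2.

We work with the vertex ordering 0 < 1 < 2 < 3 < 4 < 5 < 6. The simplices of K, each written with vertices in increasing order, are:

  0-simplices (7): [0], [1], [2], [3], [4], [5], [6]
  1-simplices (18): [0,1], [0,2], [0,3], [0,4], [0,5], [1,3], [1,4], [1,5], [1,6], [2,3], [2,4], [2,6], [3,4], [3,5], [3,6], [4,5], [4,6], [5,6]
  2-simplices (12): [0,1,3], [0,1,5], [0,2,3], [0,2,4], [0,4,5], [1,3,4], [1,4,6], [1,5,6], [2,3,6], [2,4,6], [3,4,5], [3,5,6]

giving chain groups C_0 ≅ Z^7, C_1 ≅ Z^18, C_2 ≅ Z^12.

The boundary map ∂_1: C_1 → C_0 maps an edge to its endpoints' difference, ∂[p,q] = q − p. For instance
  ∂[0,4] = [4] − [0].
This gives a 7×18 integer matrix of rank 6; reducing to Smith normal form yields diagonal entries (1,1,1,1,1,1).

∂_2: C_2 → C_1 maps a triangle to the signed sum of its edges. For instance
  ∂[1,3,4] = [3,4] − [1,4] + [1,3],
  ∂[2,3,6] = [3,6] − [2,6] + [2,3].
The resulting 18×12 matrix has rank 12, and its Smith normal form has invariant factors (1,1,1,1,1,1,1,1,1,1,1,2).

From H_k ≅ ker(∂_k) / im(∂_{k+1}) we obtain:

  H_0: rank C_0 − rank ∂_1 = 7 − 6 = 1, and the invariant factors of ∂_1 are all 1, so H_0 = Z.
  H_1: rank ker ∂_1 − rank ∂_2 = (18 − 6) − 12 = 0, and ∂_2 has invariant factor 2 > 1, so H_1 = Z_2.
  H_2: rank ker ∂_2 − rank ∂_3 = (12 − 12) − 0 = 0, and there is no ∂_3, so H_2 = 0.

As a check, the Euler characteristic is 7 − 18 + 12 = 1, which agrees with 1 − 0 + 0 = 1.

H_0 ≅ Z,  H_1 ≅ Z_2,  H_2 = 0.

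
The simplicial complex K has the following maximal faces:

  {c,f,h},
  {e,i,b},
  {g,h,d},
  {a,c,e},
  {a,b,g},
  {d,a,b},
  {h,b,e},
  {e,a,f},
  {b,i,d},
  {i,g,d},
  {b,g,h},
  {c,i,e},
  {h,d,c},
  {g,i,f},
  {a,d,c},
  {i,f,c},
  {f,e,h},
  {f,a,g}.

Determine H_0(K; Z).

Fix the vertex order a < b < c < d < e < f < g < h < i and write every simplex with vertices in increasing order. Then dim K = 2 and the simplices of K are:

  0-simplices (9): a, b, c, d, e, f, g, h, i
  1-simplices (27): ab, ac, ad, ae, af, ag, bd, be, bg, bh, bi, cd, ce, cf, ch, ci, dg, dh, di, ef, eh, ei, fg, fh, fi, gh, gi
  2-simplices (18): abd, abg, acd, ace, aef, afg, bdi, beh, bei, bgh, cdh, cei, cfh, cfi, dgh, dgi, efh, fgi

so the chain groups are C_0 ≅ Z^9, C_1 ≅ Z^27, C_2 ≅ Z^18.

The boundary map ∂_1: C_1 → C_0 sends each edge [p,q] (with p < q) to q − p.
This gives a 9×27 integer matrix of rank 8; reducing to Smith normal form yields diagonal entries (1,1,1,1,1,1,1,1).

Boundary ∂_2: C_2 → C_1 maps a triangle to the signed sum of its edges. For instance
  ∂efh = fh − eh + ef,
  ∂cdh = dh − ch + cd.
As a 27×18 matrix over Z this has rank 18, with invariant factors (1,1,1,1,1,1,1,1,1,1,1,1,1,1,1,1,1,2).

From H_k ≅ ker(∂_k) / im(∂_{k+1}) we obtain:

  H_0: rank C_0 − rank ∂_1 = 9 − 8 = 1, and the invariant factors of ∂_1 are all 1, so H_0 = Z.

H_0 ≅ Z.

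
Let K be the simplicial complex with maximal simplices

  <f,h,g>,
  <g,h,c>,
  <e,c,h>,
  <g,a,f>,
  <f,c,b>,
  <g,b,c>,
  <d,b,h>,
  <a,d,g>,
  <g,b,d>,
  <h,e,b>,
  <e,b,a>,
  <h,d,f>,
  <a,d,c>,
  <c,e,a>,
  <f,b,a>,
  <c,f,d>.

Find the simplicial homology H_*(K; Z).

H_0 = Z,  H_1 = Z^2,  H_2 = Z.

K has 8 vertices, 24 edges, 16 triangles.
rank ∂_0 = 0, rank ∂_1 = 7 ⇒ b_0 = 8 − 0 − 7 = 1; all invariant factors of ∂_1 are 1 so no torsion. So H_0 ≅ Z.
rank ∂_1 = 7, rank ∂_2 = 15 ⇒ b_1 = 24 − 7 − 15 = 2; all invariant factors of ∂_2 are 1 so no torsion. So H_1 ≅ Z^2.
rank ∂_2 = 15, rank ∂_3 = 0 ⇒ b_2 = 16 − 15 − 0 = 1. So H_2 ≅ Z.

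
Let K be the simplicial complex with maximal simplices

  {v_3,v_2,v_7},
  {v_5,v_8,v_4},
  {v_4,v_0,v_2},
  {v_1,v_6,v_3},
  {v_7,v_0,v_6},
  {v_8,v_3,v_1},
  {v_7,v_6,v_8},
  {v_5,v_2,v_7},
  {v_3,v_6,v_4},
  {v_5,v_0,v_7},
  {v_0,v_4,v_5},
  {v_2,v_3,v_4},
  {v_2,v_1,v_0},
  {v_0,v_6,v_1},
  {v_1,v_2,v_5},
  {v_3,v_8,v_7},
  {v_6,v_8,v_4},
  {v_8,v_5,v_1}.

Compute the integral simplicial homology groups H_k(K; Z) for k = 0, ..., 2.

Take the total order v_0 < v_1 < v_2 < v_3 < v_4 < v_5 < v_6 < v_7 < v_8 on the vertex set. Then K (dimension 2) consists of the simplices:

  0-simplices (9): [v_0], [v_1], [v_2], [v_3], [v_4], [v_5], [v_6], [v_7], [v_8]
  1-simplices (27): (27 of them)
  2-simplices (18): (18 of them)

Hence C_0 ≅ Z^9, C_1 ≅ Z^27, C_2 ≅ Z^18.

Boundary ∂_1: C_1 → C_0 sends each edge [p,q] (with p < q) to q − p.
The 9×27 boundary matrix has rank 8 and Smith normal form diag(1,1,1,1,1,1,1,1).

The boundary map ∂_2: C_2 → C_1 sends each 2-simplex [p,q,r] to [q,r] − [p,r] + [p,q]. For instance
  ∂[v_1,v_5,v_8] = [v_5,v_8] − [v_1,v_8] + [v_1,v_5],
  ∂[v_1,v_3,v_6] = [v_3,v_6] − [v_1,v_6] + [v_1,v_3].
As a 27×18 matrix over Z this has rank 18, with invariant factors (1,1,1,1,1,1,1,1,1,1,1,1,1,1,1,1,1,2).

Now H_k = ker ∂_k / im ∂_{k+1}, so:

  H_0: rank C_0 − rank ∂_1 = 9 − 8 = 1, and the invariant factors of ∂_1 are all 1, so H_0 = Z.
  H_1: rank ker ∂_1 − rank ∂_2 = (27 − 8) − 18 = 1, and ∂_2 has invariant factor 2 > 1, so H_1 = Z ⊕ Z/2Z.
  H_2: rank ker ∂_2 − rank ∂_3 = (18 − 18) − 0 = 0, and there is no ∂_3, so H_2 = 0.

H_0 ≅ Z,  H_1 ≅ Z ⊕ Z/2Z,  H_2 = 0.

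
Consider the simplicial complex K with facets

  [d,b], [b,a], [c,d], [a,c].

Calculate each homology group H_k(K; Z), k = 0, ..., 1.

Take the total order a < b < c < d on the vertex set. Then K (dimension 1) consists of the simplices:

  0-simplices (4): a, b, c, d
  1-simplices (4): ab, ac, bd, cd

Hence C_0 ≅ Z^4, C_1 ≅ Z^4.

The boundary map ∂_1: C_1 → C_0 maps an edge to its endpoints' difference, ∂[p,q] = q − p. For instance
  ∂ab = b − a.
The 4×4 boundary matrix has rank 3 and Smith normal form diag(1,1,1).

Now H_k = ker ∂_k / im ∂_{k+1}, so:

  H_0: rank C_0 − rank ∂_1 = 4 − 3 = 1, and the invariant factors of ∂_1 are all 1, so H_0 ≅ Z.
  H_1: rank ker ∂_1 − rank ∂_2 = (4 − 3) − 0 = 1, and there is no ∂_2, so H_1 ≅ Z.

As a check, the Euler characteristic is 4 − 4 = 0, which agrees with 1 − 1 = 0.

H_0 ≅ Z,  H_1 ≅ Z.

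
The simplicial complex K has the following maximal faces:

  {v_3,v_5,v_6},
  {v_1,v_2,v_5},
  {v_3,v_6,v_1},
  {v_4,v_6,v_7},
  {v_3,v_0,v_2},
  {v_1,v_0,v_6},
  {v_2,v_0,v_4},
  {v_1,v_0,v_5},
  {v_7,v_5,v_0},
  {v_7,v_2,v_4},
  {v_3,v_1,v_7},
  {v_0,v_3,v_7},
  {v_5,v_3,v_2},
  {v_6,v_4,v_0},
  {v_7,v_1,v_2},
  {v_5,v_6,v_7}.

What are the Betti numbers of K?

We work with the vertex ordering v_0 < v_1 < v_2 < v_3 < v_4 < v_5 < v_6 < v_7. The simplices of K, each written with vertices in increasing order, are:

  0-simplices (8): [v_0], [v_1], [v_2], [v_3], [v_4], [v_5], [v_6], [v_7]
  1-simplices (24): (24 of them)
  2-simplices (16): (16 of them)

Hence C_0 ≅ Z^8, C_1 ≅ Z^24, C_2 ≅ Z^16.

∂_1: C_1 → C_0 maps an edge to its endpoints' difference, ∂[p,q] = q − p.
The 8×24 boundary matrix has rank 7 and Smith normal form diag(1,1,1,1,1,1,1).

∂_2: C_2 → C_1 sends each 2-simplex [p,q,r] to [q,r] − [p,r] + [p,q]. For instance
  ∂[v_0,v_1,v_6] = [v_1,v_6] − [v_0,v_6] + [v_0,v_1],
  ∂[v_4,v_6,v_7] = [v_6,v_7] − [v_4,v_7] + [v_4,v_6].
The 24×16 boundary matrix has rank 15 and Smith normal form diag(1,1,1,1,1,1,1,1,1,1,1,1,1,1,1).

Computing H_k = (kernel of ∂_k) / (image of ∂_{k+1}):

  H_0: rank C_0 − rank ∂_1 = 8 − 7 = 1, and the invariant factors of ∂_1 are all 1, so H_0 ≅ Z.
  H_1: rank ker ∂_1 − rank ∂_2 = (24 − 7) − 15 = 2, and the invariant factors of ∂_2 are all 1, so H_1 ≅ Z^2.
  H_2: rank ker ∂_2 − rank ∂_3 = (16 − 15) − 0 = 1, and there is no ∂_3, so H_2 ≅ Z.

Hence the Betti numbers are b_0 = 1, b_1 = 2, b_2 = 1.

b_0 = 1, b_1 = 2, b_2 = 1.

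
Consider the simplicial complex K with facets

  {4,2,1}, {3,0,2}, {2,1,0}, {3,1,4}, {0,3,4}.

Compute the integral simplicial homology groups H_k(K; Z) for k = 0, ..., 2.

K has 5 vertices, 10 edges, 5 triangles.
rank ∂_0 = 0, rank ∂_1 = 4 ⇒ b_0 = 5 − 0 − 4 = 1; all invariant factors of ∂_1 are 1 so no torsion. So H_0 = Z.
rank ∂_1 = 4, rank ∂_2 = 5 ⇒ b_1 = 10 − 4 − 5 = 1; all invariant factors of ∂_2 are 1 so no torsion. So H_1 = Z.
rank ∂_2 = 5, rank ∂_3 = 0 ⇒ b_2 = 5 − 5 − 0 = 0. So H_2 = 0.

H_0 = Z,  H_1 = Z,  H_2 = 0.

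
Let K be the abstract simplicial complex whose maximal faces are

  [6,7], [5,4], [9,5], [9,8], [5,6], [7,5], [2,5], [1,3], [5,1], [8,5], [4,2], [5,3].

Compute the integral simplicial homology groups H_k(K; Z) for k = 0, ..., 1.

H_0 ≅ Z,  H_1 ≅ Z^4.

Take the total order 1 < 2 < 3 < 4 < 5 < 6 < 7 < 8 < 9 on the vertex set. Then K (dimension 1) consists of the simplices:

  0-simplices (9): [1], [2], [3], [4], [5], [6], [7], [8], [9]
  1-simplices (12): [1,3], [1,5], [2,4], [2,5], [3,5], [4,5], [5,6], [5,7], [5,8], [5,9], [6,7], [8,9]

Hence C_0 ≅ Z^9, C_1 ≅ Z^12.

The boundary map ∂_1: C_1 → C_0 maps an edge to its endpoints' difference, ∂[p,q] = q − p.
This gives a 9×12 integer matrix of rank 8; reducing to Smith normal form yields diagonal entries (1,1,1,1,1,1,1,1).

Reading off H_k = ker ∂_k / im ∂_{k+1}:

  H_0: rank C_0 − rank ∂_1 = 9 − 8 = 1, and the invariant factors of ∂_1 are all 1, so H_0 = Z.
  H_1: rank ker ∂_1 − rank ∂_2 = (12 − 8) − 0 = 4, and there is no ∂_2, so H_1 = Z^4.

(K is a triangulation of a wedge of 4 circles.)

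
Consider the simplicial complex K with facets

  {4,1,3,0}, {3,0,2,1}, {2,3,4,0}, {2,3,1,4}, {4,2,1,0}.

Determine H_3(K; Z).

Fix the vertex order 0 < 1 < 2 < 3 < 4 and write every simplex with vertices in increasing order. Then dim K = 3 and the simplices of K are:

  0-simplices (5): [0], [1], [2], [3], [4]
  1-simplices (10): [0,1], [0,2], [0,3], [0,4], [1,2], [1,3], [1,4], [2,3], [2,4], [3,4]
  2-simplices (10): [0,1,2], [0,1,3], [0,1,4], [0,2,3], [0,2,4], [0,3,4], [1,2,3], [1,2,4], [1,3,4], [2,3,4]
  3-simplices (5): [0,1,2,3], [0,1,2,4], [0,1,3,4], [0,2,3,4], [1,2,3,4]

giving chain groups C_0 ≅ Z^5, C_1 ≅ Z^10, C_2 ≅ Z^10, C_3 ≅ Z^5.

Boundary ∂_1: C_1 → C_0 maps an edge to its endpoints' difference, ∂[p,q] = q − p.
This gives a 5×10 integer matrix of rank 4; reducing to Smith normal form yields diagonal entries (1,1,1,1).

The boundary map ∂_2: C_2 → C_1 acts by ∂[p,q,r] = [q,r] − [p,r] + [p,q]. For instance
  ∂[0,3,4] = [3,4] − [0,4] + [0,3],
  ∂[0,2,4] = [2,4] − [0,4] + [0,2].
This gives a 10×10 integer matrix of rank 6; reducing to Smith normal form yields diagonal entries (1,1,1,1,1,1).

Boundary ∂_3: C_3 → C_2 sends each 3-simplex σ to the alternating sum Σ_i (−1)^i (σ with its i-th vertex removed). For instance
  ∂[0,1,2,3] = [1,2,3] − [0,2,3] + [0,1,3] − [0,1,2],
  ∂[0,2,3,4] = [2,3,4] − [0,3,4] + [0,2,4] − [0,2,3].
The 10×5 boundary matrix has rank 4 and Smith normal form diag(1,1,1,1).

Reading off H_k = ker ∂_k / im ∂_{k+1}:

  H_3: rank ker ∂_3 − rank ∂_4 = (5 − 4) − 0 = 1, and there is no ∂_4, so H_3 ≅ Z.

H_3 ≅ Z.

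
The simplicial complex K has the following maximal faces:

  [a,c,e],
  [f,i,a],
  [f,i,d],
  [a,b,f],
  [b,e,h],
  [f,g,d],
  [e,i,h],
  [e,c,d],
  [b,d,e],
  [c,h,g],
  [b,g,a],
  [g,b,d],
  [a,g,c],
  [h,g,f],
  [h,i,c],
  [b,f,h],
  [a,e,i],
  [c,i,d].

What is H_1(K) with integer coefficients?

Take the total order a < b < c < d < e < f < g < h < i on the vertex set. Then K (dimension 2) consists of the simplices:

  0-simplices (9): a, b, c, d, e, f, g, h, i
  1-simplices (27): ab, ac, ae, af, ag, ai, bd, be, bf, bg, bh, cd, ce, cg, ch, ci, de, df, dg, di, eh, ei, fg, fh, fi, gh, hi
  2-simplices (18): abf, abg, ace, acg, aei, afi, bde, bdg, beh, bfh, cde, cdi, cgh, chi, dfg, dfi, ehi, fgh

giving chain groups C_0 ≅ Z^9, C_1 ≅ Z^27, C_2 ≅ Z^18.

∂_1: C_1 → C_0 sends each edge [p,q] (with p < q) to q − p.
The resulting 9×27 matrix has rank 8, and its Smith normal form has invariant factors (1,1,1,1,1,1,1,1).

The boundary map ∂_2: C_2 → C_1 maps a triangle to the signed sum of its edges. For instance
  ∂fgh = gh − fh + fg,
  ∂bdg = dg − bg + bd.
The resulting 27×18 matrix has rank 18, and its Smith normal form has invariant factors (1,1,1,1,1,1,1,1,1,1,1,1,1,1,1,1,1,2).

Computing H_k = (kernel of ∂_k) / (image of ∂_{k+1}):

  H_1: rank ker ∂_1 − rank ∂_2 = (27 − 8) − 18 = 1, and ∂_2 has invariant factor 2 > 1, so H_1 = Z ⊕ Z_2.

(K is a triangulation of the Klein bottle.)

H_1 ≅ Z ⊕ Z_2.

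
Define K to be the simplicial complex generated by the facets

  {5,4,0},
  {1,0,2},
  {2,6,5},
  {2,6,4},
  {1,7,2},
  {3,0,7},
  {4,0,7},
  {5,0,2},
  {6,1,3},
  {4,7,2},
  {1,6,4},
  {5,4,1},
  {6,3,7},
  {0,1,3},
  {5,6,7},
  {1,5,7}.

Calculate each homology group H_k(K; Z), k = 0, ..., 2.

Take the total order 0 < 1 < 2 < 3 < 4 < 5 < 6 < 7 on the vertex set. Then K (dimension 2) consists of the simplices:

  0-simplices (8): [0], [1], [2], [3], [4], [5], [6], [7]
  1-simplices (24): (24 of them)
  2-simplices (16): [0,1,2], [0,1,3], [0,2,5], [0,3,7], [0,4,5], [0,4,7], [1,2,7], [1,3,6], [1,4,5], [1,4,6], [1,5,7], [2,4,6], [2,4,7], [2,5,6], [3,6,7], [5,6,7]

giving chain groups C_0 ≅ Z^8, C_1 ≅ Z^24, C_2 ≅ Z^16.

∂_1: C_1 → C_0 maps an edge to its endpoints' difference, ∂[p,q] = q − p. For instance
  ∂[6,7] = [7] − [6].
As a 8×24 matrix over Z this has rank 7, with invariant factors (1,1,1,1,1,1,1).

Boundary ∂_2: C_2 → C_1 maps a triangle to the signed sum of its edges. For instance
  ∂[1,3,6] = [3,6] − [1,6] + [1,3],
  ∂[2,5,6] = [5,6] − [2,6] + [2,5].
This gives a 24×16 integer matrix of rank 15; reducing to Smith normal form yields diagonal entries (1,1,1,1,1,1,1,1,1,1,1,1,1,1,1).

From H_k ≅ ker(∂_k) / im(∂_{k+1}) we obtain:

  H_0: rank C_0 − rank ∂_1 = 8 − 7 = 1, and the invariant factors of ∂_1 are all 1, so H_0 ≅ Z.
  H_1: rank ker ∂_1 − rank ∂_2 = (24 − 7) − 15 = 2, and the invariant factors of ∂_2 are all 1, so H_1 ≅ Z^2.
  H_2: rank ker ∂_2 − rank ∂_3 = (16 − 15) − 0 = 1, and there is no ∂_3, so H_2 ≅ Z.

(K is a triangulation of the torus T^2.)

H_0 ≅ Z,  H_1 ≅ Z^2,  H_2 ≅ Z.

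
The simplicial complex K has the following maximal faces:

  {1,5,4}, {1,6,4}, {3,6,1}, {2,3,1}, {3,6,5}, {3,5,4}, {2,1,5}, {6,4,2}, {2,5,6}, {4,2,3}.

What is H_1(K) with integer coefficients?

H_1 = Z/2.

K has 6 vertices, 15 edges, 10 triangles.
rank ∂_1 = 5, rank ∂_2 = 10 ⇒ b_1 = 15 − 5 − 10 = 0; ∂_2 has invariant factor(s) [2] giving torsion. So H_1 = Z/2.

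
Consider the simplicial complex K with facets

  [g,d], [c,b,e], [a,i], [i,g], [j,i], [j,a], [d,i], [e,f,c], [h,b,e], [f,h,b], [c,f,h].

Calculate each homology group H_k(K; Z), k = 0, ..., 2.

We work with the vertex ordering a < b < c < d < e < f < g < h < i < j. The simplices of K, each written with vertices in increasing order, are:

  0-simplices (10): a, b, c, d, e, f, g, h, i, j
  1-simplices (16): ai, aj, bc, be, bf, bh, ce, cf, ch, dg, di, ef, eh, fh, gi, ij
  2-simplices (5): bce, beh, bfh, cef, cfh

so the chain groups are C_0 ≅ Z^10, C_1 ≅ Z^16, C_2 ≅ Z^5.

The boundary map ∂_1: C_1 → C_0 sends each edge [p,q] (with p < q) to q − p.
As a 10×16 matrix over Z this has rank 8, with invariant factors (1,1,1,1,1,1,1,1).

The boundary map ∂_2: C_2 → C_1 maps a triangle to the signed sum of its edges. For instance
  ∂bfh = fh − bh + bf,
  ∂cef = ef − cf + ce.
As a 16×5 matrix over Z this has rank 5, with invariant factors (1,1,1,1,1).

Reading off H_k = ker ∂_k / im ∂_{k+1}:

  H_0: rank C_0 − rank ∂_1 = 10 − 8 = 2, and the invariant factors of ∂_1 are all 1, so H_0 ≅ Z^2.
  H_1: rank ker ∂_1 − rank ∂_2 = (16 − 8) − 5 = 3, and the invariant factors of ∂_2 are all 1, so H_1 ≅ Z^3.
  H_2: rank ker ∂_2 − rank ∂_3 = (5 − 5) − 0 = 0, and there is no ∂_3, so H_2 ≅ 0.

As a check, the Euler characteristic is 10 − 16 + 5 = -1, which agrees with 2 − 3 + 0 = -1.

H_0 ≅ Z^2,  H_1 ≅ Z^3,  H_2 = 0.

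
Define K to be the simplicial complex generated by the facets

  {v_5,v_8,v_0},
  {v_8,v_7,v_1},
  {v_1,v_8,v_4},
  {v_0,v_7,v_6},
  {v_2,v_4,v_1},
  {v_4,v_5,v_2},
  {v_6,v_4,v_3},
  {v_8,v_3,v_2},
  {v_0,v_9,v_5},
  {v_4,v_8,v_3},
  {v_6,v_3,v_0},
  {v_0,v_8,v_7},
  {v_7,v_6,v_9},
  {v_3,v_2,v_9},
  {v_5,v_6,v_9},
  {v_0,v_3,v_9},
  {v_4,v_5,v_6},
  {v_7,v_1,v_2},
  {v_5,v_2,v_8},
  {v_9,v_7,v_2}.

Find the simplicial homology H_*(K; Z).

H_0 = Z,  H_1 = Z ⊕ Z/2,  H_2 = 0.

Order the vertices as v_0 < v_1 < v_2 < v_3 < v_4 < v_5 < v_6 < v_7 < v_8 < v_9. Listing each simplex with vertices in this order, K has dimension 2 with simplices:

  0-simplices (10): [v_0], [v_1], [v_2], [v_3], [v_4], [v_5], [v_6], [v_7], [v_8], [v_9]
  1-simplices (30): (30 of them)
  2-simplices (20): (20 of them)

so the chain groups are C_0 ≅ Z^10, C_1 ≅ Z^30, C_2 ≅ Z^20.

Boundary ∂_1: C_1 → C_0 is given by ∂[p,q] = [q] − [p].
As a 10×30 matrix over Z this has rank 9, with invariant factors (1,1,1,1,1,1,1,1,1).

Boundary ∂_2: C_2 → C_1 maps a triangle to the signed sum of its edges. For instance
  ∂[v_1,v_2,v_7] = [v_2,v_7] − [v_1,v_7] + [v_1,v_2],
  ∂[v_3,v_4,v_8] = [v_4,v_8] − [v_3,v_8] + [v_3,v_4].
This gives a 30×20 integer matrix of rank 20; reducing to Smith normal form yields diagonal entries (1,1,1,1,1,1,1,1,1,1,1,1,1,1,1,1,1,1,1,2).

Reading off H_k = ker ∂_k / im ∂_{k+1}:

  H_0: rank C_0 − rank ∂_1 = 10 − 9 = 1, and the invariant factors of ∂_1 are all 1, so H_0 = Z.
  H_1: rank ker ∂_1 − rank ∂_2 = (30 − 9) − 20 = 1, and ∂_2 has invariant factor 2 > 1, so H_1 = Z ⊕ Z/2.
  H_2: rank ker ∂_2 − rank ∂_3 = (20 − 20) − 0 = 0, and there is no ∂_3, so H_2 = 0.

As a check, the Euler characteristic is 10 − 30 + 20 = 0, which agrees with 1 − 1 + 0 = 0.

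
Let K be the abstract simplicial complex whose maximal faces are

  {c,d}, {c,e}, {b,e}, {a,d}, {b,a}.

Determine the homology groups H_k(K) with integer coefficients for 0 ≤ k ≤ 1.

Order the vertices as a < b < c < d < e. Listing each simplex with vertices in this order, K has dimension 1 with simplices:

  0-simplices (5): a, b, c, d, e
  1-simplices (5): ab, ad, be, cd, ce

so the chain groups are C_0 ≅ Z^5, C_1 ≅ Z^5.

∂_1: C_1 → C_0 is given by ∂[p,q] = [q] − [p].
The resulting 5×5 matrix has rank 4, and its Smith normal form has invariant factors (1,1,1,1).

Computing H_k = (kernel of ∂_k) / (image of ∂_{k+1}):

  H_0: rank C_0 − rank ∂_1 = 5 − 4 = 1, and the invariant factors of ∂_1 are all 1, so H_0 = Z.
  H_1: rank ker ∂_1 − rank ∂_2 = (5 − 4) − 0 = 1, and there is no ∂_2, so H_1 = Z.

As a check, the Euler characteristic is 5 − 5 = 0, which agrees with 1 − 1 = 0.

H_0 = Z,  H_1 = Z.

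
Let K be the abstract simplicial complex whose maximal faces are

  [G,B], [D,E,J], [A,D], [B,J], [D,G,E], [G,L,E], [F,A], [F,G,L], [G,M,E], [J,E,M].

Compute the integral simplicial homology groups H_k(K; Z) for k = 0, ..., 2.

Order the vertices as A < B < D < E < F < G < J < L < M. Listing each simplex with vertices in this order, K has dimension 2 with simplices:

  0-simplices (9): A, B, D, E, F, G, J, L, M
  1-simplices (16): AD, AF, BG, BJ, DE, DG, DJ, EG, EJ, EL, EM, FG, FL, GL, GM, JM
  2-simplices (6): DEG, DEJ, EGL, EGM, EJM, FGL

giving chain groups C_0 ≅ Z^9, C_1 ≅ Z^16, C_2 ≅ Z^6.

Boundary ∂_1: C_1 → C_0 sends each edge [p,q] (with p < q) to q − p.
The 9×16 boundary matrix has rank 8 and Smith normal form diag(1,1,1,1,1,1,1,1).

The boundary map ∂_2: C_2 → C_1 acts by ∂[p,q,r] = [q,r] − [p,r] + [p,q]. For instance
  ∂EJM = JM − EM + EJ,
  ∂DEG = EG − DG + DE.
The resulting 16×6 matrix has rank 6, and its Smith normal form has invariant factors (1,1,1,1,1,1).

Now H_k = ker ∂_k / im ∂_{k+1}, so:

  H_0: rank C_0 − rank ∂_1 = 9 − 8 = 1, and the invariant factors of ∂_1 are all 1, so H_0 = Z.
  H_1: rank ker ∂_1 − rank ∂_2 = (16 − 8) − 6 = 2, and the invariant factors of ∂_2 are all 1, so H_1 = Z^2.
  H_2: rank ker ∂_2 − rank ∂_3 = (6 − 6) − 0 = 0, and there is no ∂_3, so H_2 = 0.

H_0 = Z,  H_1 = Z^2,  H_2 = 0.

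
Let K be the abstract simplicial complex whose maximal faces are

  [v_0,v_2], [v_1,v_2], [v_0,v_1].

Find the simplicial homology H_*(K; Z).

Order the vertices as v_0 < v_1 < v_2. Listing each simplex with vertices in this order, K has dimension 1 with simplices:

  0-simplices (3): [v_0], [v_1], [v_2]
  1-simplices (3): [v_0,v_1], [v_0,v_2], [v_1,v_2]

giving chain groups C_0 ≅ Z^3, C_1 ≅ Z^3.

The boundary map ∂_1: C_1 → C_0 sends each edge [p,q] (with p < q) to q − p.
The resulting 3×3 matrix has rank 2, and its Smith normal form has invariant factors (1,1).

Now H_k = ker ∂_k / im ∂_{k+1}, so:

  H_0: rank C_0 − rank ∂_1 = 3 − 2 = 1, and the invariant factors of ∂_1 are all 1, so H_0 ≅ Z.
  H_1: rank ker ∂_1 − rank ∂_2 = (3 − 2) − 0 = 1, and there is no ∂_2, so H_1 ≅ Z.

(K is a triangulation of the circle S^1.)

H_0 = Z,  H_1 = Z.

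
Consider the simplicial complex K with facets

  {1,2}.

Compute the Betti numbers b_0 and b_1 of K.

b_0 = 1, b_1 = 0.

We work with the vertex ordering 1 < 2. The simplices of K, each written with vertices in increasing order, are:

  0-simplices (2): [1], [2]
  1-simplices (1): [1,2]

Hence C_0 ≅ Z^2, C_1 ≅ Z^1.

The boundary map ∂_1: C_1 → C_0 sends each edge [p,q] (with p < q) to q − p.
As a 2×1 matrix over Z this has rank 1, with invariant factors (1).

Now H_k = ker ∂_k / im ∂_{k+1}, so:

  H_0: rank C_0 − rank ∂_1 = 2 − 1 = 1, and the invariant factors of ∂_1 are all 1, so H_0 ≅ Z.
  H_1: rank ker ∂_1 − rank ∂_2 = (1 − 1) − 0 = 0, and there is no ∂_2, so H_1 ≅ 0.

Hence the Betti numbers are b_0 = 1, b_1 = 0.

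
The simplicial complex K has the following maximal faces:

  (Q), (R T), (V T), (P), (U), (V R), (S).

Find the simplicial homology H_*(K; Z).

Order the vertices as P < Q < R < S < T < U < V. Listing each simplex with vertices in this order, K has dimension 1 with simplices:

  0-simplices (7): P, Q, R, S, T, U, V
  1-simplices (3): RT, RV, TV

giving chain groups C_0 ≅ Z^7, C_1 ≅ Z^3.

Boundary ∂_1: C_1 → C_0 is given by ∂[p,q] = [q] − [p].
The 7×3 boundary matrix has rank 2 and Smith normal form diag(1,1).

Now H_k = ker ∂_k / im ∂_{k+1}, so:

  H_0: rank C_0 − rank ∂_1 = 7 − 2 = 5, and the invariant factors of ∂_1 are all 1, so H_0 = Z^5.
  H_1: rank ker ∂_1 − rank ∂_2 = (3 − 2) − 0 = 1, and there is no ∂_2, so H_1 = Z.

H_0 ≅ Z^5,  H_1 ≅ Z.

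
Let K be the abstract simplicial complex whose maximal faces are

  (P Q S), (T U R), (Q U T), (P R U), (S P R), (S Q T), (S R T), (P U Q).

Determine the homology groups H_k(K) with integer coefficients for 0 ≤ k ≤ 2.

We work with the vertex ordering P < Q < R < S < T < U. The simplices of K, each written with vertices in increasing order, are:

  0-simplices (6): P, Q, R, S, T, U
  1-simplices (12): PQ, PR, PS, PU, QS, QT, QU, RS, RT, RU, ST, TU
  2-simplices (8): PQS, PQU, PRS, PRU, QST, QTU, RST, RTU

giving chain groups C_0 ≅ Z^6, C_1 ≅ Z^12, C_2 ≅ Z^8.

∂_1: C_1 → C_0 sends each edge [p,q] (with p < q) to q − p. For instance
  ∂PU = U − P.
The 6×12 boundary matrix has rank 5 and Smith normal form diag(1,1,1,1,1).

∂_2: C_2 → C_1 acts by ∂[p,q,r] = [q,r] − [p,r] + [p,q]. For instance
  ∂PQU = QU − PU + PQ,
  ∂QTU = TU − QU + QT.
The resulting 12×8 matrix has rank 7, and its Smith normal form has invariant factors (1,1,1,1,1,1,1).

Computing H_k = (kernel of ∂_k) / (image of ∂_{k+1}):

  H_0: rank C_0 − rank ∂_1 = 6 − 5 = 1, and the invariant factors of ∂_1 are all 1, so H_0 = Z.
  H_1: rank ker ∂_1 − rank ∂_2 = (12 − 5) − 7 = 0, and the invariant factors of ∂_2 are all 1, so H_1 = 0.
  H_2: rank ker ∂_2 − rank ∂_3 = (8 − 7) − 0 = 1, and there is no ∂_3, so H_2 = Z.

H_0 ≅ Z,  H_1 = 0,  H_2 ≅ Z.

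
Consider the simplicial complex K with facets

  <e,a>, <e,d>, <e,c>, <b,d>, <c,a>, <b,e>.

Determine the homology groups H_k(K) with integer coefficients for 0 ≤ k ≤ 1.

K has 5 vertices, 6 edges.
rank ∂_0 = 0, rank ∂_1 = 4 ⇒ b_0 = 5 − 0 − 4 = 1; all invariant factors of ∂_1 are 1 so no torsion. So H_0 ≅ Z.
rank ∂_1 = 4, rank ∂_2 = 0 ⇒ b_1 = 6 − 4 − 0 = 2. So H_1 ≅ Z^2.

H_0 ≅ Z,  H_1 ≅ Z^2.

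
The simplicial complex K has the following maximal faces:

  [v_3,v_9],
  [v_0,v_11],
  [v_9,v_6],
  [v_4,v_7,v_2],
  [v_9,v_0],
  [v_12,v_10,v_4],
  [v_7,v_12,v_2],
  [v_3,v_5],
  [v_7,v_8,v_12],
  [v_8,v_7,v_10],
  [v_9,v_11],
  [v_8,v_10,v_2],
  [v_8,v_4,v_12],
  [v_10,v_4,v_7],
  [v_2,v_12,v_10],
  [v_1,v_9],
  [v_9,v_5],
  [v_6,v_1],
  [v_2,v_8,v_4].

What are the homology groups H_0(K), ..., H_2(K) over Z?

Fix the vertex order v_0 < v_1 < v_2 < v_3 < v_4 < v_5 < v_6 < v_7 < v_8 < v_9 < v_10 < v_11 < v_12 and write every simplex with vertices in increasing order. Then dim K = 2 and the simplices of K are:

  0-simplices (13): [v_0], [v_1], [v_2], [v_3], [v_4], [v_5], [v_6], [v_7], [v_8], [v_9], [v_10], [v_11], [v_12]
  1-simplices (24): (24 of them)
  2-simplices (10): [v_2,v_4,v_7], [v_2,v_4,v_8], [v_2,v_7,v_12], [v_2,v_8,v_10], [v_2,v_10,v_12], [v_4,v_7,v_10], [v_4,v_8,v_12], [v_4,v_10,v_12], [v_7,v_8,v_10], [v_7,v_8,v_12]

giving chain groups C_0 ≅ Z^13, C_1 ≅ Z^24, C_2 ≅ Z^10.

∂_1: C_1 → C_0 sends each edge [p,q] (with p < q) to q − p. For instance
  ∂[v_2,v_8] = [v_8] − [v_2].
The resulting 13×24 matrix has rank 11, and its Smith normal form has invariant factors (1,1,1,1,1,1,1,1,1,1,1).

The boundary map ∂_2: C_2 → C_1 maps a triangle to the signed sum of its edges. For instance
  ∂[v_4,v_8,v_12] = [v_8,v_12] − [v_4,v_12] + [v_4,v_8],
  ∂[v_4,v_10,v_12] = [v_10,v_12] − [v_4,v_12] + [v_4,v_10].
The 24×10 boundary matrix has rank 10 and Smith normal form diag(1,1,1,1,1,1,1,1,1,2).

Computing H_k = (kernel of ∂_k) / (image of ∂_{k+1}):

  H_0: rank C_0 − rank ∂_1 = 13 − 11 = 2, and the invariant factors of ∂_1 are all 1, so H_0 ≅ Z^2.
  H_1: rank ker ∂_1 − rank ∂_2 = (24 − 11) − 10 = 3, and ∂_2 has invariant factor 2 > 1, so H_1 ≅ Z^3 ⊕ Z/2Z.
  H_2: rank ker ∂_2 − rank ∂_3 = (10 − 10) − 0 = 0, and there is no ∂_3, so H_2 ≅ 0.

H_0 ≅ Z^2,  H_1 ≅ Z^3 ⊕ Z/2Z,  H_2 = 0.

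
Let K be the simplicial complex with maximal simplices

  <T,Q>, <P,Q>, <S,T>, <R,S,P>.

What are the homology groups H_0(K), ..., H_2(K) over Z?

Fix the vertex order P < Q < R < S < T and write every simplex with vertices in increasing order. Then dim K = 2 and the simplices of K are:

  0-simplices (5): P, Q, R, S, T
  1-simplices (6): PQ, PR, PS, QT, RS, ST
  2-simplices (1): PRS

Hence C_0 ≅ Z^5, C_1 ≅ Z^6, C_2 ≅ Z^1.

∂_1: C_1 → C_0 is given by ∂[p,q] = [q] − [p]. For instance
  ∂PQ = Q − P.
The resulting 5×6 matrix has rank 4, and its Smith normal form has invariant factors (1,1,1,1).

The boundary map ∂_2: C_2 → C_1 maps a triangle to the signed sum of its edges. For instance
  ∂PRS = RS − PS + PR.
This gives a 6×1 integer matrix of rank 1; reducing to Smith normal form yields diagonal entries (1).

Now H_k = ker ∂_k / im ∂_{k+1}, so:

  H_0: rank C_0 − rank ∂_1 = 5 − 4 = 1, and the invariant factors of ∂_1 are all 1, so H_0 = Z.
  H_1: rank ker ∂_1 − rank ∂_2 = (6 − 4) − 1 = 1, and the invariant factors of ∂_2 are all 1, so H_1 = Z.
  H_2: rank ker ∂_2 − rank ∂_3 = (1 − 1) − 0 = 0, and there is no ∂_3, so H_2 = 0.

H_0 ≅ Z,  H_1 ≅ Z,  H_2 = 0.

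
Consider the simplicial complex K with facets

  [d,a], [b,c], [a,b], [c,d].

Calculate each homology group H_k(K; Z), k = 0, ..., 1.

H_0 = Z,  H_1 = Z.

K has 4 vertices, 4 edges.
rank ∂_0 = 0, rank ∂_1 = 3 ⇒ b_0 = 4 − 0 − 3 = 1; all invariant factors of ∂_1 are 1 so no torsion. So H_0 = Z.
rank ∂_1 = 3, rank ∂_2 = 0 ⇒ b_1 = 4 − 3 − 0 = 1. So H_1 = Z.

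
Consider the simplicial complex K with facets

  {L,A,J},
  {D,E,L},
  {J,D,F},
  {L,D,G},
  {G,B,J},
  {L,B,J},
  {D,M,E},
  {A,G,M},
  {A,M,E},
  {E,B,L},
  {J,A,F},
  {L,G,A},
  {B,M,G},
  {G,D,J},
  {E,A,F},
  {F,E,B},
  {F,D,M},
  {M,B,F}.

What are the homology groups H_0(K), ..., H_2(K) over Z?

H_0 = Z,  H_1 = Z ⊕ Z/2Z,  H_2 = 0.

K has 9 vertices, 27 edges, 18 triangles.
rank ∂_0 = 0, rank ∂_1 = 8 ⇒ b_0 = 9 − 0 − 8 = 1; all invariant factors of ∂_1 are 1 so no torsion. So H_0 ≅ Z.
rank ∂_1 = 8, rank ∂_2 = 18 ⇒ b_1 = 27 − 8 − 18 = 1; ∂_2 has invariant factor(s) [2] giving torsion. So H_1 ≅ Z ⊕ Z/2Z.
rank ∂_2 = 18, rank ∂_3 = 0 ⇒ b_2 = 18 − 18 − 0 = 0. So H_2 ≅ 0.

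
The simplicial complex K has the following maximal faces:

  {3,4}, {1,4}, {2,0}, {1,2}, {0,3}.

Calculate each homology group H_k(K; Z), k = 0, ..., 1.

H_0 ≅ Z,  H_1 ≅ Z.

Take the total order 0 < 1 < 2 < 3 < 4 on the vertex set. Then K (dimension 1) consists of the simplices:

  0-simplices (5): [0], [1], [2], [3], [4]
  1-simplices (5): [0,2], [0,3], [1,2], [1,4], [3,4]

so the chain groups are C_0 ≅ Z^5, C_1 ≅ Z^5.

The boundary map ∂_1: C_1 → C_0 maps an edge to its endpoints' difference, ∂[p,q] = q − p.
The resulting 5×5 matrix has rank 4, and its Smith normal form has invariant factors (1,1,1,1).

From H_k ≅ ker(∂_k) / im(∂_{k+1}) we obtain:

  H_0: rank C_0 − rank ∂_1 = 5 − 4 = 1, and the invariant factors of ∂_1 are all 1, so H_0 = Z.
  H_1: rank ker ∂_1 − rank ∂_2 = (5 − 4) − 0 = 1, and there is no ∂_2, so H_1 = Z.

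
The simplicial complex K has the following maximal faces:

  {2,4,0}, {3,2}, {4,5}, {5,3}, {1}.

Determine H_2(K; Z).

H_2 = 0.

Take the total order 0 < 1 < 2 < 3 < 4 < 5 on the vertex set. Then K (dimension 2) consists of the simplices:

  0-simplices (6): [0], [1], [2], [3], [4], [5]
  1-simplices (6): [0,2], [0,4], [2,3], [2,4], [3,5], [4,5]
  2-simplices (1): [0,2,4]

so the chain groups are C_0 ≅ Z^6, C_1 ≅ Z^6, C_2 ≅ Z^1.

The boundary map ∂_1: C_1 → C_0 is given by ∂[p,q] = [q] − [p]. For instance
  ∂[3,5] = [5] − [3].
The 6×6 boundary matrix has rank 4 and Smith normal form diag(1,1,1,1).

The boundary map ∂_2: C_2 → C_1 acts by ∂[p,q,r] = [q,r] − [p,r] + [p,q]. For instance
  ∂[0,2,4] = [2,4] − [0,4] + [0,2].
The 6×1 boundary matrix has rank 1 and Smith normal form diag(1).

From H_k ≅ ker(∂_k) / im(∂_{k+1}) we obtain:

  H_2: rank ker ∂_2 − rank ∂_3 = (1 − 1) − 0 = 0, and there is no ∂_3, so H_2 ≅ 0.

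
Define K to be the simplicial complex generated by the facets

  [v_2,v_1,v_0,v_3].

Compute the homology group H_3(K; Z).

Fix the vertex order v_0 < v_1 < v_2 < v_3 and write every simplex with vertices in increasing order. Then dim K = 3 and the simplices of K are:

  0-simplices (4): [v_0], [v_1], [v_2], [v_3]
  1-simplices (6): [v_0,v_1], [v_0,v_2], [v_0,v_3], [v_1,v_2], [v_1,v_3], [v_2,v_3]
  2-simplices (4): [v_0,v_1,v_2], [v_0,v_1,v_3], [v_0,v_2,v_3], [v_1,v_2,v_3]
  3-simplices (1): [v_0,v_1,v_2,v_3]

so the chain groups are C_0 ≅ Z^4, C_1 ≅ Z^6, C_2 ≅ Z^4, C_3 ≅ Z^1.

Boundary ∂_1: C_1 → C_0 is given by ∂[p,q] = [q] − [p].
The 4×6 boundary matrix has rank 3 and Smith normal form diag(1,1,1).

∂_2: C_2 → C_1 acts by ∂[p,q,r] = [q,r] − [p,r] + [p,q]. For instance
  ∂[v_0,v_1,v_3] = [v_1,v_3] − [v_0,v_3] + [v_0,v_1],
  ∂[v_0,v_1,v_2] = [v_1,v_2] − [v_0,v_2] + [v_0,v_1].
The resulting 6×4 matrix has rank 3, and its Smith normal form has invariant factors (1,1,1).

Boundary ∂_3: C_3 → C_2 sends each 3-simplex σ to the alternating sum Σ_i (−1)^i (σ with its i-th vertex removed). For instance
  ∂[v_0,v_1,v_2,v_3] = [v_1,v_2,v_3] − [v_0,v_2,v_3] + [v_0,v_1,v_3] − [v_0,v_1,v_2].
The resulting 4×1 matrix has rank 1, and its Smith normal form has invariant factors (1).

From H_k ≅ ker(∂_k) / im(∂_{k+1}) we obtain:

  H_3: rank ker ∂_3 − rank ∂_4 = (1 − 1) − 0 = 0, and there is no ∂_4, so H_3 ≅ 0.

(K is a triangulation of the 3-simplex.)

H_3 ≅ 0.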